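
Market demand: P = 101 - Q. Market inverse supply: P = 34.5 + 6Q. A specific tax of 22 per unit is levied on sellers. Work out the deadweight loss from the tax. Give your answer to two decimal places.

Without the tax, 101 - Q = 34.5 + 6Q so Q* = 9.5 and P* = 91.5.
With the tax, sellers need 22 more per unit: 101 - Q = 34.5 + 6Q + 22, so Q_t = 6.3571. Buyers pay P_b = 94.6429; sellers receive P_s = P_b - 22 = 72.6429.
The welfare triangle lost has base Q* - Q_t = 3.1429 and height t = 22, so DWL = (1/2)(3.1429)(22) = 34.5714.

34.57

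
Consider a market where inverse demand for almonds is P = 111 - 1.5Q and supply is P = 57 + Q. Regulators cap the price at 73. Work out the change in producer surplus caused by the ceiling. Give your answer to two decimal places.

-105.28

Free-market equilibrium: 111 - 1.5Q = 57 + Q gives Q* = 21.6, P* = 78.6.
At P = 73, sellers supply (73 - 57)/1 = 16 while buyers want more, so the quantity traded is 16 at price 73.
PS goes from (1/2)(21.6)(21.6) = 233.28 to 128 (computed as (73 - 57)(16) - (1/2)(1)(16)^2), a change of -105.28.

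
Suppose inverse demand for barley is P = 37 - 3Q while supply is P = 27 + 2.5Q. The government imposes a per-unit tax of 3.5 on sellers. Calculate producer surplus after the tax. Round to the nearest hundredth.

1.75

Without the tax, 37 - 3Q = 27 + 2.5Q so Q* = 1.8182 and P* = 31.5455.
A tax on sellers shifts supply up by 3.5: 37 - 3Q = 27 + 2.5Q + 3.5, so Q_t = 1.1818. Buyers pay P_b = 33.4545; sellers receive P_s = P_b - 3.5 = 29.9545.
PS = (1/2)(Q_t)(P_s - 27) = (1/2)(1.1818)(2.9545) = 1.7459.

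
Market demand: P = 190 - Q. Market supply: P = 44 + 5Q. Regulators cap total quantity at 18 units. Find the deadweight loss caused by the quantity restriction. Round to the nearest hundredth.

Without the quota, 190 - Q = 44 + 5Q gives Q* = 24.3333.
At Q = 18 the demand price is 190 - (18) = 172 and the supply price is 44 + 5(18) = 134.
Deadweight loss is the triangle between the curves from 18 to 24.3333: (1/2)(172 - 134)(24.3333 - 18) = 120.3333.

120.33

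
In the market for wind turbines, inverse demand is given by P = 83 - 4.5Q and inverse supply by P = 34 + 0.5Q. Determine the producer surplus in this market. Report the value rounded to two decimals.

24.01

Set 83 - 4.5Q = 34 + 0.5Q, which gives 49 = 5Q, so Q* = 9.8 and P* = 83 - 4.5(9.8) = 38.9.
Producer surplus is the triangle above supply below P*: (1/2)(9.8)(38.9 - 34) = (1/2)(9.8)(4.9) = 24.01.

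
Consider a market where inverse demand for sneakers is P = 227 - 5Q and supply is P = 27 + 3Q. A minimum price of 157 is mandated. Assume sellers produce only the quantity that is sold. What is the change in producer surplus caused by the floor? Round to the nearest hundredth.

588.50

Without the control, 227 - 5Q = 27 + 3Q so Q* = 25 and P* = 102.
At P = 157, buyers demand (227 - 157)/5 = 14 while sellers would supply more, so the quantity traded is 14 at price 157.
PS goes from (1/2)(25)(75) = 937.5 to 1526 (computed as (157 - 27)(14) - (1/2)(3)(14)^2), a change of 588.5.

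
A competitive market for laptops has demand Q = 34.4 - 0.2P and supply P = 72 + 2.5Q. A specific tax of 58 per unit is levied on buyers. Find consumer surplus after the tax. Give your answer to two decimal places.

Rewriting demand in inverse form: P = 172 - 5Q.
Pre-tax equilibrium: 172 - 5Q = 72 + 2.5Q gives Q* = 13.3333, P* = 105.3333.
With the tax, buyers' net willingness to pay falls by 58: (172 - 58) - 5Q = 72 + 2.5Q, so Q_t = 5.6. Buyers pay P_b = 144; sellers receive P_s = P_b - 58 = 86.
Consumer surplus is the triangle under demand above P_b: (1/2)(5.6)(172 - 144) = 78.4.

78.40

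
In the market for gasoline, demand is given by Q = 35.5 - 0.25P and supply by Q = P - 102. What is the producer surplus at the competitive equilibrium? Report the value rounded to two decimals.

32.00

Rewriting demand in inverse form: P = 142 - 4Q.
Rewriting supply in inverse form: P = 102 + Q.
Setting demand equal to supply, 40 = 5Q, so Q* = 8 and P* = 110.
Producer surplus is the triangle above supply below P*: (1/2)(8)(110 - 102) = (1/2)(8)(8) = 32.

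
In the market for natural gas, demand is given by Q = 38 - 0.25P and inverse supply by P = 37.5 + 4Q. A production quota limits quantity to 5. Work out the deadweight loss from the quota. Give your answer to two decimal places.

Rewriting demand in inverse form: P = 152 - 4Q.
Without the quota, 152 - 4Q = 37.5 + 4Q gives Q* = 14.3125.
At Q = 5 the demand price is 152 - 4(5) = 132 and the supply price is 37.5 + 4(5) = 57.5.
Deadweight loss is the triangle between the curves from 5 to 14.3125: (1/2)(132 - 57.5)(14.3125 - 5) = 346.8906.

346.89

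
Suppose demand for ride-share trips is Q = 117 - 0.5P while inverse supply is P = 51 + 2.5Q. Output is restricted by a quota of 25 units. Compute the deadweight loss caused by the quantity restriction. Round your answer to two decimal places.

Rewriting demand in inverse form: P = 234 - 2Q.
Unrestricted equilibrium: Q* = (234 - 51)/(2 + 2.5) = 40.6667.
At Q = 25 the demand price is 234 - 2(25) = 184 and the supply price is 51 + 2.5(25) = 113.5.
Deadweight loss is the triangle between the curves from 25 to 40.6667: (1/2)(184 - 113.5)(40.6667 - 25) = 552.25.

552.25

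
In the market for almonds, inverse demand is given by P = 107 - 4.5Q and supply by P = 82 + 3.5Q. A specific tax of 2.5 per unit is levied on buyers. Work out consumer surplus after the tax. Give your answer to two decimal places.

Pre-tax equilibrium: 107 - 4.5Q = 82 + 3.5Q gives Q* = 3.125, P* = 92.9375.
With the tax, buyers' net willingness to pay falls by 2.5: (107 - 2.5) - 4.5Q = 82 + 3.5Q, so Q_t = 2.8125. Buyers pay P_b = 94.3438; sellers receive P_s = P_b - 2.5 = 91.8438.
CS = (1/2)(Q_t)(107 - P_b) = (1/2)(2.8125)(12.6562) = 17.7979.

17.80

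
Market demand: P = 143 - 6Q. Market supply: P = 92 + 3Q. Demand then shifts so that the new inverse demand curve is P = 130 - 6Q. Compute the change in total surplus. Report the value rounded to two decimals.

-64.28

Initial equilibrium: Q_0 = 5.6667, P_0 = 109; CS_0 = (1/2)(5.6667)(34) = 96.3333, PS_0 = (1/2)(5.6667)(17) = 48.1667.
New equilibrium: 130 - 6Q = 92 + 3Q gives Q_1 = 4.2222, P_1 = 104.6667; CS_1 = 53.4815, PS_1 = 26.7407.
Change in total surplus = (53.4815 + 26.7407) - (96.3333 + 48.1667) = -64.2778.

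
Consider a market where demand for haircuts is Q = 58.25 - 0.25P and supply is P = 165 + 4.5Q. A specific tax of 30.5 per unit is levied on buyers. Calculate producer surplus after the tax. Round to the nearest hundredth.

43.79

Rewriting demand in inverse form: P = 233 - 4Q.
Pre-tax equilibrium: 233 - 4Q = 165 + 4.5Q gives Q* = 8, P* = 201.
A tax on buyers shifts demand down by 30.5: (233 - 30.5) - 4Q = 165 + 4.5Q, so Q_t = 4.4118. Buyers pay P_b = 215.3529; sellers receive P_s = P_b - 30.5 = 184.8529.
Producer surplus is the triangle above supply below P_s: (1/2)(4.4118)(184.8529 - 165) = 43.7933.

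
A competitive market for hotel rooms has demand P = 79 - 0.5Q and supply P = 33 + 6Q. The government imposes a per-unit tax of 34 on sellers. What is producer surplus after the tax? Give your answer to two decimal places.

10.22

Without the tax, 79 - 0.5Q = 33 + 6Q so Q* = 7.0769 and P* = 75.4615.
With the tax, sellers need 34 more per unit: 79 - 0.5Q = 33 + 6Q + 34, so Q_t = 1.8462. Buyers pay P_b = 78.0769; sellers receive P_s = P_b - 34 = 44.0769.
Producer surplus is the triangle above supply below P_s: (1/2)(1.8462)(44.0769 - 33) = 10.2249.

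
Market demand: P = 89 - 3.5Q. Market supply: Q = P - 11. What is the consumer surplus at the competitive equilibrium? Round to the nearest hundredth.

Rewriting supply in inverse form: P = 11 + Q.
Equilibrium: 89 - 3.5Q = 11 + Q, so Q* = 17.3333 and P* = 28.3333.
The demand choke price is 89, so CS = (1/2)(Q*)(89 - P*) = (1/2)(17.3333)(60.6667) = 525.7778.

525.78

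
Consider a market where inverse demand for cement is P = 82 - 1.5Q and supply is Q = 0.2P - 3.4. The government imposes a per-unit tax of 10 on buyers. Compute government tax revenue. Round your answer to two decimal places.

84.62

Rewriting supply in inverse form: P = 17 + 5Q.
Without the tax, 82 - 1.5Q = 17 + 5Q so Q* = 10 and P* = 67.
With the tax, buyers' net willingness to pay falls by 10: (82 - 10) - 1.5Q = 17 + 5Q, so Q_t = 8.4615. Buyers pay P_b = 69.3077; sellers receive P_s = P_b - 10 = 59.3077.
Revenue is the tax times quantity traded: 10 x 8.4615 = 84.6154.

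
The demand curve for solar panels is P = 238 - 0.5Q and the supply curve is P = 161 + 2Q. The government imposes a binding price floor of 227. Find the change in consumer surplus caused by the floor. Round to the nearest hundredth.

-116.16

Free-market equilibrium: 238 - 0.5Q = 161 + 2Q gives Q* = 30.8, P* = 222.6.
At P = 227, buyers demand (238 - 227)/0.5 = 22 while sellers would supply more, so the quantity traded is 22 at price 227.
CS goes from (1/2)(30.8)(15.4) = 237.16 to 121 (computed as (238 - 227)(22) - (1/2)(0.5)(22)^2), a change of -116.16.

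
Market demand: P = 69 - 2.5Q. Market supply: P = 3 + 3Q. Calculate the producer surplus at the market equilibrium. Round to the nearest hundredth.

216.00

Setting demand equal to supply, 66 = 5.5Q, so Q* = 12 and P* = 39.
PS is the area between P* and the supply curve from 0 to Q*: (1/2)(12)(36) = 216.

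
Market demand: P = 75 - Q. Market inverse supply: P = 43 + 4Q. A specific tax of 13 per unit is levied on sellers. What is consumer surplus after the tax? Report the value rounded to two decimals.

7.22

Pre-tax equilibrium: 75 - Q = 43 + 4Q gives Q* = 6.4, P* = 68.6.
A tax on sellers shifts supply up by 13: 75 - Q = 43 + 4Q + 13, so Q_t = 3.8. Buyers pay P_b = 71.2; sellers receive P_s = P_b - 13 = 58.2.
Consumer surplus is the triangle under demand above P_b: (1/2)(3.8)(75 - 71.2) = 7.22.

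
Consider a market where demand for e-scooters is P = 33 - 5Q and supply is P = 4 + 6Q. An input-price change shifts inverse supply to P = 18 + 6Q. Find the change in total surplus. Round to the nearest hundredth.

Initial equilibrium: Q_0 = 2.6364, P_0 = 19.8182; CS_0 = (1/2)(2.6364)(13.1818) = 17.376, PS_0 = (1/2)(2.6364)(15.8182) = 20.8512.
New equilibrium: 33 - 5Q = 18 + 6Q gives Q_1 = 1.3636, P_1 = 26.1818; CS_1 = 4.6488, PS_1 = 5.5785.
Change in total surplus = (4.6488 + 5.5785) - (17.376 + 20.8512) = -28.

-28.00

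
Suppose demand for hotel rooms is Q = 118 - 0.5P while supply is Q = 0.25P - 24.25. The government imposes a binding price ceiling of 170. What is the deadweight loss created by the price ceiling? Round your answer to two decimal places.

72.52

Rewriting demand in inverse form: P = 236 - 2Q.
Rewriting supply in inverse form: P = 97 + 4Q.
Free-market equilibrium: 236 - 2Q = 97 + 4Q gives Q* = 23.1667, P* = 189.6667.
At the ceiling price 170, quantity supplied is (170 - 97)/4 = 18.25; supply is the short side, so Q = 18.25 trades at P = 170.
At Q = 18.25 the demand price is 199.5 and the supply price is 170. Deadweight loss is the triangle between the curves from 18.25 to 23.1667: (1/2)(199.5 - 170)(23.1667 - 18.25) = 72.5208.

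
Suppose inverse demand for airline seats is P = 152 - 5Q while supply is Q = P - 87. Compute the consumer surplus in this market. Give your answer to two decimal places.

293.40

Rewriting supply in inverse form: P = 87 + Q.
Set 152 - 5Q = 87 + Q, which gives 65 = 6Q, so Q* = 10.8333 and P* = 152 - 5(10.8333) = 97.8333.
Consumer surplus is the triangle under demand above P*: (1/2)(10.8333)(152 - 97.8333) = (1/2)(10.8333)(54.1667) = 293.4028.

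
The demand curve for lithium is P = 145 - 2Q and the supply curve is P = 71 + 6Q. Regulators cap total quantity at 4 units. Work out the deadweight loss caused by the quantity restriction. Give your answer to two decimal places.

110.25

Without the quota, 145 - 2Q = 71 + 6Q gives Q* = 9.25.
At Q = 4 the demand price is 145 - 2(4) = 137 and the supply price is 71 + 6(4) = 95.
DWL = (1/2)(gap between curves at 4) x (Q* - 4) = (1/2)(42)(5.25) = 110.25.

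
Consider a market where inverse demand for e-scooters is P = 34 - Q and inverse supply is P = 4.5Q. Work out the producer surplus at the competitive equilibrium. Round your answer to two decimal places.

85.98

Set 34 - Q = 4.5Q, which gives 34 = 5.5Q, so Q* = 6.1818 and P* = 34 - (6.1818) = 27.8182.
PS is the area between P* and the supply curve from 0 to Q*: (1/2)(6.1818)(27.8182) = 85.9835.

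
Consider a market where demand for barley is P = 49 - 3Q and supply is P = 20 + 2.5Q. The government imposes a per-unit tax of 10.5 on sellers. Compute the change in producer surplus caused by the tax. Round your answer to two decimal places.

Pre-tax equilibrium: 49 - 3Q = 20 + 2.5Q gives Q* = 5.2727, P* = 33.1818.
A tax on sellers shifts supply up by 10.5: 49 - 3Q = 20 + 2.5Q + 10.5, so Q_t = 3.3636. Buyers pay P_b = 38.9091; sellers receive P_s = P_b - 10.5 = 28.4091.
PS falls from (1/2)(5.2727)(13.1818) = 34.7521 to (1/2)(3.3636)(8.4091) = 14.1426, a change of -20.6095.

-20.61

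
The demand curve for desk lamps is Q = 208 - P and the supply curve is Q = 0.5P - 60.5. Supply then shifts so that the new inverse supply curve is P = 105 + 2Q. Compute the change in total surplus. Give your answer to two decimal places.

Rewriting demand in inverse form: P = 208 - Q.
Rewriting supply in inverse form: P = 121 + 2Q.
Initial equilibrium: Q_0 = 29, P_0 = 179; CS_0 = (1/2)(29)(29) = 420.5, PS_0 = (1/2)(29)(58) = 841.
New equilibrium: 208 - Q = 105 + 2Q gives Q_1 = 34.3333, P_1 = 173.6667; CS_1 = 589.3889, PS_1 = 1178.7778.
Change in total surplus = (589.3889 + 1178.7778) - (420.5 + 841) = 506.6667.

506.67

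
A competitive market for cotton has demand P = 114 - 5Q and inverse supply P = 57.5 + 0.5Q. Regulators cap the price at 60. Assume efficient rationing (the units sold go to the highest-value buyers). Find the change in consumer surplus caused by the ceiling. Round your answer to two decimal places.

Without the control, 114 - 5Q = 57.5 + 0.5Q so Q* = 10.2727 and P* = 62.6364.
At P = 60, sellers supply (60 - 57.5)/0.5 = 5 while buyers want more, so the quantity traded is 5 at price 60.
CS goes from (1/2)(10.2727)(51.3636) = 263.8223 to 207.5 (computed as (114 - 60)(5) - (1/2)(5)(5)^2), a change of -56.3223.

-56.32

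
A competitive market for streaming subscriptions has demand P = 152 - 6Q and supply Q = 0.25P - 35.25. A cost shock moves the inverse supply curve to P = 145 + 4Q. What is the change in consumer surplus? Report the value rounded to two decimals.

-2.16

Rewriting supply in inverse form: P = 141 + 4Q.
Initial equilibrium: Q_0 = 1.1, P_0 = 145.4; CS_0 = (1/2)(1.1)(6.6) = 3.63, PS_0 = (1/2)(1.1)(4.4) = 2.42.
New equilibrium: 152 - 6Q = 145 + 4Q gives Q_1 = 0.7, P_1 = 147.8; CS_1 = 1.47, PS_1 = 0.98.
Change in consumer surplus = 1.47 - 3.63 = -2.16.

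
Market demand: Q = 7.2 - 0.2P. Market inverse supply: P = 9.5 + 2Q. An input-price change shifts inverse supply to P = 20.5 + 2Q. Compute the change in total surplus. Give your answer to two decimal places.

Rewriting demand in inverse form: P = 36 - 5Q.
Initial equilibrium: Q_0 = 3.7857, P_0 = 17.0714; CS_0 = (1/2)(3.7857)(18.9286) = 35.8291, PS_0 = (1/2)(3.7857)(7.5714) = 14.3316.
New equilibrium: 36 - 5Q = 20.5 + 2Q gives Q_1 = 2.2143, P_1 = 24.9286; CS_1 = 12.2577, PS_1 = 4.9031.
Change in total surplus = (12.2577 + 4.9031) - (35.8291 + 14.3316) = -33.

-33.00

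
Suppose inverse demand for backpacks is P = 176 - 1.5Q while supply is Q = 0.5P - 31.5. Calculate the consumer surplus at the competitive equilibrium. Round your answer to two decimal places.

781.78

Rewriting supply in inverse form: P = 63 + 2Q.
Setting demand equal to supply, 113 = 3.5Q, so Q* = 32.2857 and P* = 127.5714.
CS is the area between the demand curve and P* from 0 to Q*: (1/2)(32.2857)(48.4286) = 781.7755.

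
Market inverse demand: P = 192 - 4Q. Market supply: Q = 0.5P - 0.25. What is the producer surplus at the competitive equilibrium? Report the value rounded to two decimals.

1018.67

Rewriting supply in inverse form: P = 0.5 + 2Q.
Setting demand equal to supply, 191.5 = 6Q, so Q* = 31.9167 and P* = 64.3333.
The supply curve's price intercept is 0.5, so PS = (1/2)(Q*)(P* - 0.5) = (1/2)(31.9167)(63.8333) = 1018.6736.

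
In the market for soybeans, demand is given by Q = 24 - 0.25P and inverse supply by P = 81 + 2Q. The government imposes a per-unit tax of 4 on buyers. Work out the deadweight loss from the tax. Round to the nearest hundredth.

1.33

Rewriting demand in inverse form: P = 96 - 4Q.
Pre-tax equilibrium: 96 - 4Q = 81 + 2Q gives Q* = 2.5, P* = 86.
A tax on buyers shifts demand down by 4: (96 - 4) - 4Q = 81 + 2Q, so Q_t = 1.8333. Buyers pay P_b = 88.6667; sellers receive P_s = P_b - 4 = 84.6667.
Deadweight loss is the triangle between the curves from Q_t to Q*: (1/2)(2.5 - 1.8333)(4) = 1.3333.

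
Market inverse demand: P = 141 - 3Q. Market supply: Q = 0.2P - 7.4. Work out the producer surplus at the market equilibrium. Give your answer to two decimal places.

422.50

Rewriting supply in inverse form: P = 37 + 5Q.
Set 141 - 3Q = 37 + 5Q, which gives 104 = 8Q, so Q* = 13 and P* = 141 - 3(13) = 102.
The supply curve's price intercept is 37, so PS = (1/2)(Q*)(P* - 37) = (1/2)(13)(65) = 422.5.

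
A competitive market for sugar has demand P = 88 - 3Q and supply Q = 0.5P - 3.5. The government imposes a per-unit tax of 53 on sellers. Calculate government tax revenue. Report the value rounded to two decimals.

296.80

Rewriting supply in inverse form: P = 7 + 2Q.
Pre-tax equilibrium: 88 - 3Q = 7 + 2Q gives Q* = 16.2, P* = 39.4.
With the tax, sellers need 53 more per unit: 88 - 3Q = 7 + 2Q + 53, so Q_t = 5.6. Buyers pay P_b = 71.2; sellers receive P_s = P_b - 53 = 18.2.
Tax revenue = t x Q_t = 53 x 5.6 = 296.8.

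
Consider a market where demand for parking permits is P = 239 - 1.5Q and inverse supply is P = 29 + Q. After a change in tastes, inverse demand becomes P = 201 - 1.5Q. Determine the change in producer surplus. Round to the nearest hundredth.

Initial equilibrium: Q_0 = 84, P_0 = 113; CS_0 = (1/2)(84)(126) = 5292, PS_0 = (1/2)(84)(84) = 3528.
New equilibrium: 201 - 1.5Q = 29 + Q gives Q_1 = 68.8, P_1 = 97.8; CS_1 = 3550.08, PS_1 = 2366.72.
Change in producer surplus = 2366.72 - 3528 = -1161.28.

-1161.28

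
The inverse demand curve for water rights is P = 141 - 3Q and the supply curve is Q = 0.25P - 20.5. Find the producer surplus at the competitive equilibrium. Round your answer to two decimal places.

Rewriting supply in inverse form: P = 82 + 4Q.
Set 141 - 3Q = 82 + 4Q, which gives 59 = 7Q, so Q* = 8.4286 and P* = 141 - 3(8.4286) = 115.7143.
PS is the area between P* and the supply curve from 0 to Q*: (1/2)(8.4286)(33.7143) = 142.0816.

142.08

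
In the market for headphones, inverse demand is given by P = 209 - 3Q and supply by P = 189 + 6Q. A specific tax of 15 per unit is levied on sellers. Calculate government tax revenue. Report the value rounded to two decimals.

Without the tax, 209 - 3Q = 189 + 6Q so Q* = 2.2222 and P* = 202.3333.
A tax on sellers shifts supply up by 15: 209 - 3Q = 189 + 6Q + 15, so Q_t = 0.5556. Buyers pay P_b = 207.3333; sellers receive P_s = P_b - 15 = 192.3333.
Revenue is the tax times quantity traded: 15 x 0.5556 = 8.3333.

8.33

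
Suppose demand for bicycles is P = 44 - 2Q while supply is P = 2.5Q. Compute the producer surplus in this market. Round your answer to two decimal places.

Set 44 - 2Q = 2.5Q, which gives 44 = 4.5Q, so Q* = 9.7778 and P* = 44 - 2(9.7778) = 24.4444.
PS is the area between P* and the supply curve from 0 to Q*: (1/2)(9.7778)(24.4444) = 119.5062.

119.51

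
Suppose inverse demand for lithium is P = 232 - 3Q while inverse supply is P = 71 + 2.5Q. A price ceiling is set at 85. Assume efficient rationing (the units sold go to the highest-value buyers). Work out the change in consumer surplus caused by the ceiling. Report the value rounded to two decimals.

Without the control, 232 - 3Q = 71 + 2.5Q so Q* = 29.2727 and P* = 144.1818.
At P = 85, sellers supply (85 - 71)/2.5 = 5.6 while buyers want more, so the quantity traded is 5.6 at price 85.
CS goes from (1/2)(29.2727)(87.8182) = 1285.3388 to 776.16 (computed as (232 - 85)(5.6) - (1/2)(3)(5.6)^2), a change of -509.1788.

-509.18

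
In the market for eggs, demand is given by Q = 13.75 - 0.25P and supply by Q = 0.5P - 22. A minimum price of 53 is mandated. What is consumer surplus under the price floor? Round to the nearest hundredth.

Rewriting demand in inverse form: P = 55 - 4Q.
Rewriting supply in inverse form: P = 44 + 2Q.
Without the control, 55 - 4Q = 44 + 2Q so Q* = 1.8333 and P* = 47.6667.
At P = 53, buyers demand (55 - 53)/4 = 0.5 while sellers would supply more, so the quantity traded is 0.5 at price 53.
CS is the triangle under demand above 53: (1/2)(0.5)(55 - 53) = 0.5.

0.50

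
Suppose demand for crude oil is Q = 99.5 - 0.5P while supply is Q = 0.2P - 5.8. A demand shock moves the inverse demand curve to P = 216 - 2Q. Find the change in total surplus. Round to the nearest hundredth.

433.50

Rewriting demand in inverse form: P = 199 - 2Q.
Rewriting supply in inverse form: P = 29 + 5Q.
Initial equilibrium: Q_0 = 24.2857, P_0 = 150.4286; CS_0 = (1/2)(24.2857)(48.5714) = 589.7959, PS_0 = (1/2)(24.2857)(121.4286) = 1474.4898.
New equilibrium: 216 - 2Q = 29 + 5Q gives Q_1 = 26.7143, P_1 = 162.5714; CS_1 = 713.6531, PS_1 = 1784.1327.
Change in total surplus = (713.6531 + 1784.1327) - (589.7959 + 1474.4898) = 433.5.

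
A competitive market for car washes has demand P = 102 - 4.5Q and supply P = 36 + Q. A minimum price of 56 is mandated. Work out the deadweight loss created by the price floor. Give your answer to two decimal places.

Without the control, 102 - 4.5Q = 36 + Q so Q* = 12 and P* = 48.
At P = 56, buyers demand (102 - 56)/4.5 = 10.2222 while sellers would supply more, so the quantity traded is 10.2222 at price 56.
The lost-trades triangle has base Q* - 10.2222 = 1.7778 and height equal to the gap between the curves at Q = 10.2222, which is 56 - 46.2222 = 9.7778. DWL = (1/2)(1.7778)(9.7778) = 8.6914.

8.69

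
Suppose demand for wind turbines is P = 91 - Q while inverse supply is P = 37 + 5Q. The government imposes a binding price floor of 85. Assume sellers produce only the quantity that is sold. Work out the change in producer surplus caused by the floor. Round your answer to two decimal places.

Without the control, 91 - Q = 37 + 5Q so Q* = 9 and P* = 82.
At the floor price 85, quantity demanded is (91 - 85)/1 = 6; demand is the short side, so Q = 6 trades at P = 85.
PS goes from (1/2)(9)(45) = 202.5 to 198 (computed as (85 - 37)(6) - (1/2)(5)(6)^2), a change of -4.5.

-4.50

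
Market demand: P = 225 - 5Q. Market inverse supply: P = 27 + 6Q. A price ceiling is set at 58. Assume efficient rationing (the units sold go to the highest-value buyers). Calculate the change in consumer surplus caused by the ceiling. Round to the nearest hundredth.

-13.90

Free-market equilibrium: 225 - 5Q = 27 + 6Q gives Q* = 18, P* = 135.
At the ceiling price 58, quantity supplied is (58 - 27)/6 = 5.1667; supply is the short side, so Q = 5.1667 trades at P = 58.
CS goes from (1/2)(18)(90) = 810 to 796.0972 (computed as (225 - 58)(5.1667) - (1/2)(5)(5.1667)^2), a change of -13.9028.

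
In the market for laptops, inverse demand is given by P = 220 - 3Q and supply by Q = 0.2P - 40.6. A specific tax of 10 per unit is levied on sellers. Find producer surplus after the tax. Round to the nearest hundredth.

Rewriting supply in inverse form: P = 203 + 5Q.
Pre-tax equilibrium: 220 - 3Q = 203 + 5Q gives Q* = 2.125, P* = 213.625.
With the tax, sellers need 10 more per unit: 220 - 3Q = 203 + 5Q + 10, so Q_t = 0.875. Buyers pay P_b = 217.375; sellers receive P_s = P_b - 10 = 207.375.
PS = (1/2)(Q_t)(P_s - 203) = (1/2)(0.875)(4.375) = 1.9141.

1.91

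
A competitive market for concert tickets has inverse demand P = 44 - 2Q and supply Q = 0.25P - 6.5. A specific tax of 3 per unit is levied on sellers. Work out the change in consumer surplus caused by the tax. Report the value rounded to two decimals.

Rewriting supply in inverse form: P = 26 + 4Q.
Without the tax, 44 - 2Q = 26 + 4Q so Q* = 3 and P* = 38.
With the tax, sellers need 3 more per unit: 44 - 2Q = 26 + 4Q + 3, so Q_t = 2.5. Buyers pay P_b = 39; sellers receive P_s = P_b - 3 = 36.
CS falls from (1/2)(3)(6) = 9 to (1/2)(2.5)(5) = 6.25, a change of -2.75.

-2.75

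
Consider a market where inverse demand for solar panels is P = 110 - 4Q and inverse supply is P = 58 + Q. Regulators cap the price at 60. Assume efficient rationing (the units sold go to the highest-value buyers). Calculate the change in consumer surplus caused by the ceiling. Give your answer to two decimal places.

-124.32

Free-market equilibrium: 110 - 4Q = 58 + Q gives Q* = 10.4, P* = 68.4.
At P = 60, sellers supply (60 - 58)/1 = 2 while buyers want more, so the quantity traded is 2 at price 60.
CS goes from (1/2)(10.4)(41.6) = 216.32 to 92 (computed as (110 - 60)(2) - (1/2)(4)(2)^2), a change of -124.32.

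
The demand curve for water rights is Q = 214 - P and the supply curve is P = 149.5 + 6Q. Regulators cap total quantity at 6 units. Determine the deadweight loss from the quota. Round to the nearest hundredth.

36.16

Rewriting demand in inverse form: P = 214 - Q.
Unrestricted equilibrium: Q* = (214 - 149.5)/(1 + 6) = 9.2143.
At Q = 6 the demand price is 214 - (6) = 208 and the supply price is 149.5 + 6(6) = 185.5.
DWL = (1/2)(gap between curves at 6) x (Q* - 6) = (1/2)(22.5)(3.2143) = 36.1607.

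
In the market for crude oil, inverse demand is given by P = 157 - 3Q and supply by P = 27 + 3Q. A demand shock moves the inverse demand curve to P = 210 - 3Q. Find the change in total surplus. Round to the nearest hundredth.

Initial equilibrium: Q_0 = 21.6667, P_0 = 92; CS_0 = (1/2)(21.6667)(65) = 704.1667, PS_0 = (1/2)(21.6667)(65) = 704.1667.
New equilibrium: 210 - 3Q = 27 + 3Q gives Q_1 = 30.5, P_1 = 118.5; CS_1 = 1395.375, PS_1 = 1395.375.
Change in total surplus = (1395.375 + 1395.375) - (704.1667 + 704.1667) = 1382.4167.

1382.42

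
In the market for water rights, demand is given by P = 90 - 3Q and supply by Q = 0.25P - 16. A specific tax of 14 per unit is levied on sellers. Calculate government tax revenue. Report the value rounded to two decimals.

24.00

Rewriting supply in inverse form: P = 64 + 4Q.
Without the tax, 90 - 3Q = 64 + 4Q so Q* = 3.7143 and P* = 78.8571.
With the tax, sellers need 14 more per unit: 90 - 3Q = 64 + 4Q + 14, so Q_t = 1.7143. Buyers pay P_b = 84.8571; sellers receive P_s = P_b - 14 = 70.8571.
Tax revenue = t x Q_t = 14 x 1.7143 = 24.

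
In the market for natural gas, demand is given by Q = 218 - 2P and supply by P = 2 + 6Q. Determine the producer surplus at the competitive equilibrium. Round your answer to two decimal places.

812.95

Rewriting demand in inverse form: P = 109 - 0.5Q.
Equilibrium: 109 - 0.5Q = 2 + 6Q, so Q* = 16.4615 and P* = 100.7692.
PS is the area between P* and the supply curve from 0 to Q*: (1/2)(16.4615)(98.7692) = 812.9467.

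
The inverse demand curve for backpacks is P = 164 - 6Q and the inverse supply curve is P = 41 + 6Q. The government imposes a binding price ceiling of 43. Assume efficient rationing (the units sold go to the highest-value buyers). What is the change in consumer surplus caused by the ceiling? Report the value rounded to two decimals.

-275.19

Free-market equilibrium: 164 - 6Q = 41 + 6Q gives Q* = 10.25, P* = 102.5.
At P = 43, sellers supply (43 - 41)/6 = 0.3333 while buyers want more, so the quantity traded is 0.3333 at price 43.
CS goes from (1/2)(10.25)(61.5) = 315.1875 to 40 (computed as (164 - 43)(0.3333) - (1/2)(6)(0.3333)^2), a change of -275.1875.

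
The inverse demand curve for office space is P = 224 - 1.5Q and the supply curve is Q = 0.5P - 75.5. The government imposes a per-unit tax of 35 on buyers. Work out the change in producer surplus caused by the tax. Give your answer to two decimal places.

-317.14

Rewriting supply in inverse form: P = 151 + 2Q.
Pre-tax equilibrium: 224 - 1.5Q = 151 + 2Q gives Q* = 20.8571, P* = 192.7143.
With the tax, buyers' net willingness to pay falls by 35: (224 - 35) - 1.5Q = 151 + 2Q, so Q_t = 10.8571. Buyers pay P_b = 207.7143; sellers receive P_s = P_b - 35 = 172.7143.
Producers lose the trapezoid between P_s and P* out to Q_t plus the triangle from Q_t to Q*: change in PS = 117.8776 - 435.0204 = -317.1429.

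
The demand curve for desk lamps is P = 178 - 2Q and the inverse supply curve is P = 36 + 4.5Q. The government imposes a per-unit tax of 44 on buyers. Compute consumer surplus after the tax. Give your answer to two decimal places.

Pre-tax equilibrium: 178 - 2Q = 36 + 4.5Q gives Q* = 21.8462, P* = 134.3077.
A tax on buyers shifts demand down by 44: (178 - 44) - 2Q = 36 + 4.5Q, so Q_t = 15.0769. Buyers pay P_b = 147.8462; sellers receive P_s = P_b - 44 = 103.8462.
CS = (1/2)(Q_t)(178 - P_b) = (1/2)(15.0769)(30.1538) = 227.3136.

227.31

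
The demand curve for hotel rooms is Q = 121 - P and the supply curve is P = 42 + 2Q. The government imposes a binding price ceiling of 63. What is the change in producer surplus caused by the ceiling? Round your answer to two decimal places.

Rewriting demand in inverse form: P = 121 - Q.
Free-market equilibrium: 121 - Q = 42 + 2Q gives Q* = 26.3333, P* = 94.6667.
At P = 63, sellers supply (63 - 42)/2 = 10.5 while buyers want more, so the quantity traded is 10.5 at price 63.
PS goes from (1/2)(26.3333)(52.6667) = 693.4444 to 110.25 (computed as (63 - 42)(10.5) - (1/2)(2)(10.5)^2), a change of -583.1944.

-583.19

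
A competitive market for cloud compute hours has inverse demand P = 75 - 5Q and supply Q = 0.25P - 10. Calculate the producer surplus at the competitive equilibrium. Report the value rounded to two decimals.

Rewriting supply in inverse form: P = 40 + 4Q.
Setting demand equal to supply, 35 = 9Q, so Q* = 3.8889 and P* = 55.5556.
PS is the area between P* and the supply curve from 0 to Q*: (1/2)(3.8889)(15.5556) = 30.2469.

30.25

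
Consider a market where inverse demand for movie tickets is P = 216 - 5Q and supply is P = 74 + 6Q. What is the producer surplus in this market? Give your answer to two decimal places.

499.93

Equilibrium: 216 - 5Q = 74 + 6Q, so Q* = 12.9091 and P* = 151.4545.
Producer surplus is the triangle above supply below P*: (1/2)(12.9091)(151.4545 - 74) = (1/2)(12.9091)(77.4545) = 499.9339.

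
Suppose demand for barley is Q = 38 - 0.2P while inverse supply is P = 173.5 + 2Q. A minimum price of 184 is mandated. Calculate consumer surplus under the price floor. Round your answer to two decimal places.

3.60

Rewriting demand in inverse form: P = 190 - 5Q.
Without the control, 190 - 5Q = 173.5 + 2Q so Q* = 2.3571 and P* = 178.2143.
At the floor price 184, quantity demanded is (190 - 184)/5 = 1.2; demand is the short side, so Q = 1.2 trades at P = 184.
CS is the triangle under demand above 184: (1/2)(1.2)(190 - 184) = 3.6.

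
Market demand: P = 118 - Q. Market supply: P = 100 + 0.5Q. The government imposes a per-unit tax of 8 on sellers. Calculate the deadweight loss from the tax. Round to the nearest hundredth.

Pre-tax equilibrium: 118 - Q = 100 + 0.5Q gives Q* = 12, P* = 106.
A tax on sellers shifts supply up by 8: 118 - Q = 100 + 0.5Q + 8, so Q_t = 6.6667. Buyers pay P_b = 111.3333; sellers receive P_s = P_b - 8 = 103.3333.
The welfare triangle lost has base Q* - Q_t = 5.3333 and height t = 8, so DWL = (1/2)(5.3333)(8) = 21.3333.

21.33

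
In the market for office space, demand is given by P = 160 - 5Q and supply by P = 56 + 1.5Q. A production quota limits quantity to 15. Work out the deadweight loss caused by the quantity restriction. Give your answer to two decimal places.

3.25

Without the quota, 160 - 5Q = 56 + 1.5Q gives Q* = 16.
At Q = 15 the demand price is 160 - 5(15) = 85 and the supply price is 56 + 1.5(15) = 78.5.
Deadweight loss is the triangle between the curves from 15 to 16: (1/2)(85 - 78.5)(16 - 15) = 3.25.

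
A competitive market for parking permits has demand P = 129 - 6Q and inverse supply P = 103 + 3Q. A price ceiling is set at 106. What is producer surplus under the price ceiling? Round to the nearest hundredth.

1.50

Free-market equilibrium: 129 - 6Q = 103 + 3Q gives Q* = 2.8889, P* = 111.6667.
At P = 106, sellers supply (106 - 103)/3 = 1 while buyers want more, so the quantity traded is 1 at price 106.
PS is the triangle above supply below 106: (1/2)(1)(106 - 103) = 1.5.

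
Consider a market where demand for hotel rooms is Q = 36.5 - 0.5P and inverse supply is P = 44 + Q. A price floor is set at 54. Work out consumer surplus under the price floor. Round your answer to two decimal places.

Rewriting demand in inverse form: P = 73 - 2Q.
Free-market equilibrium: 73 - 2Q = 44 + Q gives Q* = 9.6667, P* = 53.6667.
At P = 54, buyers demand (73 - 54)/2 = 9.5 while sellers would supply more, so the quantity traded is 9.5 at price 54.
CS is the triangle under demand above 54: (1/2)(9.5)(73 - 54) = 90.25.

90.25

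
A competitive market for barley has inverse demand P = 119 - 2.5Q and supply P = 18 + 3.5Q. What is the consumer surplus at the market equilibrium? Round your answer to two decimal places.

Equilibrium: 119 - 2.5Q = 18 + 3.5Q, so Q* = 16.8333 and P* = 76.9167.
The demand choke price is 119, so CS = (1/2)(Q*)(119 - P*) = (1/2)(16.8333)(42.0833) = 354.2014.

354.20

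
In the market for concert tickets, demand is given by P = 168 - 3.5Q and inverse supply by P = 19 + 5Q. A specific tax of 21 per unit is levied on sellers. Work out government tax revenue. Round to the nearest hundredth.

316.24

Pre-tax equilibrium: 168 - 3.5Q = 19 + 5Q gives Q* = 17.5294, P* = 106.6471.
A tax on sellers shifts supply up by 21: 168 - 3.5Q = 19 + 5Q + 21, so Q_t = 15.0588. Buyers pay P_b = 115.2941; sellers receive P_s = P_b - 21 = 94.2941.
Tax revenue = t x Q_t = 21 x 15.0588 = 316.2353.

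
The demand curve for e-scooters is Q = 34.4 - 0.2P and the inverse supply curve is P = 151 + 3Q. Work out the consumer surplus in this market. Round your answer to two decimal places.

17.23

Rewriting demand in inverse form: P = 172 - 5Q.
Set 172 - 5Q = 151 + 3Q, which gives 21 = 8Q, so Q* = 2.625 and P* = 172 - 5(2.625) = 158.875.
CS is the area between the demand curve and P* from 0 to Q*: (1/2)(2.625)(13.125) = 17.2266.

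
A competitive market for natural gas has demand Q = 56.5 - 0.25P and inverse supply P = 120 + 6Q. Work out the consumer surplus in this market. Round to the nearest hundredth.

224.72

Rewriting demand in inverse form: P = 226 - 4Q.
Setting demand equal to supply, 106 = 10Q, so Q* = 10.6 and P* = 183.6.
Consumer surplus is the triangle under demand above P*: (1/2)(10.6)(226 - 183.6) = (1/2)(10.6)(42.4) = 224.72.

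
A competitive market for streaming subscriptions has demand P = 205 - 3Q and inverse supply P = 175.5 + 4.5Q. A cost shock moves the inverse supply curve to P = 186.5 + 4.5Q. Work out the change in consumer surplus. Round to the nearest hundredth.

-14.08

Initial equilibrium: Q_0 = 3.9333, P_0 = 193.2; CS_0 = (1/2)(3.9333)(11.8) = 23.2067, PS_0 = (1/2)(3.9333)(17.7) = 34.81.
New equilibrium: 205 - 3Q = 186.5 + 4.5Q gives Q_1 = 2.4667, P_1 = 197.6; CS_1 = 9.1267, PS_1 = 13.69.
Change in consumer surplus = 9.1267 - 23.2067 = -14.08.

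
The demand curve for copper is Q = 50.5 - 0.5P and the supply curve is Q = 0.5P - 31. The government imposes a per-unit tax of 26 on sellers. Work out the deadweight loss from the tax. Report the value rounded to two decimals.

84.50

Rewriting demand in inverse form: P = 101 - 2Q.
Rewriting supply in inverse form: P = 62 + 2Q.
Without the tax, 101 - 2Q = 62 + 2Q so Q* = 9.75 and P* = 81.5.
With the tax, sellers need 26 more per unit: 101 - 2Q = 62 + 2Q + 26, so Q_t = 3.25. Buyers pay P_b = 94.5; sellers receive P_s = P_b - 26 = 68.5.
The welfare triangle lost has base Q* - Q_t = 6.5 and height t = 26, so DWL = (1/2)(6.5)(26) = 84.5.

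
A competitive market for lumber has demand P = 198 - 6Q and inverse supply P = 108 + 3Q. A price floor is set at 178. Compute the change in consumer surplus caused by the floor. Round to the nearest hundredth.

-266.67

Without the control, 198 - 6Q = 108 + 3Q so Q* = 10 and P* = 138.
At the floor price 178, quantity demanded is (198 - 178)/6 = 3.3333; demand is the short side, so Q = 3.3333 trades at P = 178.
CS goes from (1/2)(10)(60) = 300 to 33.3333 (computed as (198 - 178)(3.3333) - (1/2)(6)(3.3333)^2), a change of -266.6667.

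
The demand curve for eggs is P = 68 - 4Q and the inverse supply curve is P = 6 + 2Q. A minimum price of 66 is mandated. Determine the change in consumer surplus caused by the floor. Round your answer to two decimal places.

-213.06

Without the control, 68 - 4Q = 6 + 2Q so Q* = 10.3333 and P* = 26.6667.
At the floor price 66, quantity demanded is (68 - 66)/4 = 0.5; demand is the short side, so Q = 0.5 trades at P = 66.
CS goes from (1/2)(10.3333)(41.3333) = 213.5556 to 0.5 (computed as (68 - 66)(0.5) - (1/2)(4)(0.5)^2), a change of -213.0556.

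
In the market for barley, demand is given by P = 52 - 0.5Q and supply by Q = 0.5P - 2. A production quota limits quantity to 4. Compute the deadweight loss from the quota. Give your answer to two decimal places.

288.80

Rewriting supply in inverse form: P = 4 + 2Q.
Without the quota, 52 - 0.5Q = 4 + 2Q gives Q* = 19.2.
At Q = 4 the demand price is 52 - 0.5(4) = 50 and the supply price is 4 + 2(4) = 12.
DWL = (1/2)(gap between curves at 4) x (Q* - 4) = (1/2)(38)(15.2) = 288.8.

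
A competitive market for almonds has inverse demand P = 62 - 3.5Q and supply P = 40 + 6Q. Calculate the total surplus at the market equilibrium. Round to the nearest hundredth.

25.47

Equilibrium: 62 - 3.5Q = 40 + 6Q, so Q* = 2.3158 and P* = 53.8947.
CS = (1/2)(2.3158)(8.1053) = 9.385 and PS = (1/2)(2.3158)(13.8947) = 16.0886, so total surplus = 25.4737.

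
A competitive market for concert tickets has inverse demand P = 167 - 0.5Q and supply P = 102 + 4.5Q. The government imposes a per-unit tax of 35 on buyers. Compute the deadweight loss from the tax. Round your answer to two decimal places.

Pre-tax equilibrium: 167 - 0.5Q = 102 + 4.5Q gives Q* = 13, P* = 160.5.
A tax on buyers shifts demand down by 35: (167 - 35) - 0.5Q = 102 + 4.5Q, so Q_t = 6. Buyers pay P_b = 164; sellers receive P_s = P_b - 35 = 129.
The welfare triangle lost has base Q* - Q_t = 7 and height t = 35, so DWL = (1/2)(7)(35) = 122.5.

122.50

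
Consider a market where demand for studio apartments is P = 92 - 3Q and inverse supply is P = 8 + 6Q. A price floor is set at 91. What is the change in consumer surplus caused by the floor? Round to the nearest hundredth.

Free-market equilibrium: 92 - 3Q = 8 + 6Q gives Q* = 9.3333, P* = 64.
At the floor price 91, quantity demanded is (92 - 91)/3 = 0.3333; demand is the short side, so Q = 0.3333 trades at P = 91.
CS goes from (1/2)(9.3333)(28) = 130.6667 to 0.1667 (computed as (92 - 91)(0.3333) - (1/2)(3)(0.3333)^2), a change of -130.5.

-130.50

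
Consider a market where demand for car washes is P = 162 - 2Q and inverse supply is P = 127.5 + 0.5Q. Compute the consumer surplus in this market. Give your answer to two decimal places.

190.44

Setting demand equal to supply, 34.5 = 2.5Q, so Q* = 13.8 and P* = 134.4.
CS is the area between the demand curve and P* from 0 to Q*: (1/2)(13.8)(27.6) = 190.44.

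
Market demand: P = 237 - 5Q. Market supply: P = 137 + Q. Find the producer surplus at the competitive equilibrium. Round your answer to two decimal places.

Equilibrium: 237 - 5Q = 137 + Q, so Q* = 16.6667 and P* = 153.6667.
The supply curve's price intercept is 137, so PS = (1/2)(Q*)(P* - 137) = (1/2)(16.6667)(16.6667) = 138.8889.

138.89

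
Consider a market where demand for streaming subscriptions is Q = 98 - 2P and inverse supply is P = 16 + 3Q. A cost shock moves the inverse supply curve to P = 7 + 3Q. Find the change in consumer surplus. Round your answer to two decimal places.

Rewriting demand in inverse form: P = 49 - 0.5Q.
Initial equilibrium: Q_0 = 9.4286, P_0 = 44.2857; CS_0 = (1/2)(9.4286)(4.7143) = 22.2245, PS_0 = (1/2)(9.4286)(28.2857) = 133.3469.
New equilibrium: 49 - 0.5Q = 7 + 3Q gives Q_1 = 12, P_1 = 43; CS_1 = 36, PS_1 = 216.
Change in consumer surplus = 36 - 22.2245 = 13.7755.

13.78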